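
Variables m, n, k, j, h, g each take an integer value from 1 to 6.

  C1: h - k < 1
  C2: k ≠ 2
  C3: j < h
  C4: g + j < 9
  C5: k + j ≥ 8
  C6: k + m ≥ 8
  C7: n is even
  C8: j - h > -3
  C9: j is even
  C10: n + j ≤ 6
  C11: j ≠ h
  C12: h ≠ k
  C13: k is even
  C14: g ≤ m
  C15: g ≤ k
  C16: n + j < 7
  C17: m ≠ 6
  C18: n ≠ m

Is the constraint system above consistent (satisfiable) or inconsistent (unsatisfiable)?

Satisfiable

Take m = 5, n = 2, k = 6, j = 2, h = 4, g = 4. Then constraint 1: h - k = -2; constraint 4: g + j = 6; constraint 5: k + j = 8, and every other listed constraint is also met.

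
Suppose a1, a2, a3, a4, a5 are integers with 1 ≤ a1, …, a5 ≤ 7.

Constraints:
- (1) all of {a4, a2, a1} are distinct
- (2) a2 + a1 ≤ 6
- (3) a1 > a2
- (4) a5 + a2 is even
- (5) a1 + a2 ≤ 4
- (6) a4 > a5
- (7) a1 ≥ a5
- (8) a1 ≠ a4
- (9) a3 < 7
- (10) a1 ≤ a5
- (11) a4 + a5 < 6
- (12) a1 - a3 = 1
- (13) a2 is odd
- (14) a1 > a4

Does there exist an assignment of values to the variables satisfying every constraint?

Unsatisfiable

Constraints 6, 10, and 14 give a1 ≤ a5, a5 < a4, a4 < a1. Chaining: a1 ≤ a5 < a4 < a1, which forces a1 < a1 — impossible.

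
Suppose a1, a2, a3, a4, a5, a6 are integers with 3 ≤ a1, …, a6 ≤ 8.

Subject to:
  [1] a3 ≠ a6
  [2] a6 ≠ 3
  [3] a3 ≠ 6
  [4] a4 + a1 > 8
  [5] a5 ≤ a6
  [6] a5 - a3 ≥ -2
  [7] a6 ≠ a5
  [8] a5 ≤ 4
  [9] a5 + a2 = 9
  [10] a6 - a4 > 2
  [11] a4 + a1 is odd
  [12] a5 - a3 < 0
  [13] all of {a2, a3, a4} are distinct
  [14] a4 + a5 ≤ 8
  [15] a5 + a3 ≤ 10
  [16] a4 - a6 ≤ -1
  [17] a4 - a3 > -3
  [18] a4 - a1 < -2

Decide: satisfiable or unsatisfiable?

Satisfiable

Take a1 = 7, a2 = 6, a3 = 5, a4 = 4, a5 = 3, a6 = 8. Then constraint 4: a4 + a1 = 11; constraint 6: a5 - a3 = -2; constraint 9: a5 + a2 = 9, and every other listed constraint is also met.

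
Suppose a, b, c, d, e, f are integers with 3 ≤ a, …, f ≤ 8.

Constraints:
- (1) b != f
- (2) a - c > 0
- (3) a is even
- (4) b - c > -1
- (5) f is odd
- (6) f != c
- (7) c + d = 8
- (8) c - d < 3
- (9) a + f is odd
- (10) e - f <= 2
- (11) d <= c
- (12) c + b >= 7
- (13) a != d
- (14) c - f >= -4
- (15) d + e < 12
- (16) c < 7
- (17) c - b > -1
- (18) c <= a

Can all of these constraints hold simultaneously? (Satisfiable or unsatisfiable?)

Try a = 8, b = 5, c = 5, d = 3, e = 7, f = 7.
Check constraint 2: a - c = 3; constraint 4: b - c = 0; constraint 7: c + d = 8. The remaining constraints are straightforward to verify.

Satisfiable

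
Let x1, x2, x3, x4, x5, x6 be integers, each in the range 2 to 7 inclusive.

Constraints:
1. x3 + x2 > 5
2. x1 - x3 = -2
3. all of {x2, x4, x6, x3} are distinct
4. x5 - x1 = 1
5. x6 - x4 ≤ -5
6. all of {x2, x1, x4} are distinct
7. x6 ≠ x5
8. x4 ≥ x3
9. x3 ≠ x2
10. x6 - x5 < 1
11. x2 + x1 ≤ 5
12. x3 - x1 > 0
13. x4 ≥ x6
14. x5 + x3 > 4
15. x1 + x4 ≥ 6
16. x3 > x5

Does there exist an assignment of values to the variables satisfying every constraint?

Satisfiable

One satisfying assignment is x1 = 2, x2 = 3, x3 = 4, x4 = 7, x5 = 3, x6 = 2.
For the less obvious constraints — constraint 1: x3 + x2 = 7; constraint 2: x1 - x3 = -2 — and the others hold by inspection.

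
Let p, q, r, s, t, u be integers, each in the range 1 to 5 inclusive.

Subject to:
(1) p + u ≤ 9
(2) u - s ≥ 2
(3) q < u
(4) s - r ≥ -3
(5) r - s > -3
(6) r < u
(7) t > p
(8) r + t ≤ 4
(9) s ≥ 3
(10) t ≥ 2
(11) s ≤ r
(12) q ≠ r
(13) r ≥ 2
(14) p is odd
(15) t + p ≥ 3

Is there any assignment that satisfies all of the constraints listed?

From constraints 9 and 11: r ≥ s ≥ 3. From constraint 10: t ≥ 2. Hence r + t ≥ 5. But constraint 8 requires r + t ≤ 4, and 4 < 5. Contradiction.

Unsatisfiable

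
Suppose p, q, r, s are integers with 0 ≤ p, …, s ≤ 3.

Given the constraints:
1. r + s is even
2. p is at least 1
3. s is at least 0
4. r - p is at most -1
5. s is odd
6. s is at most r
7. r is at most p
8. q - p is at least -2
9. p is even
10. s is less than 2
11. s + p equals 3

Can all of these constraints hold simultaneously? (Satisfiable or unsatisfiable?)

One satisfying assignment is p = 2, q = 3, r = 1, s = 1.
For the less obvious constraints — constraint 4: r - p = -1; constraint 8: q - p = 1 — and the others hold by inspection.

Satisfiable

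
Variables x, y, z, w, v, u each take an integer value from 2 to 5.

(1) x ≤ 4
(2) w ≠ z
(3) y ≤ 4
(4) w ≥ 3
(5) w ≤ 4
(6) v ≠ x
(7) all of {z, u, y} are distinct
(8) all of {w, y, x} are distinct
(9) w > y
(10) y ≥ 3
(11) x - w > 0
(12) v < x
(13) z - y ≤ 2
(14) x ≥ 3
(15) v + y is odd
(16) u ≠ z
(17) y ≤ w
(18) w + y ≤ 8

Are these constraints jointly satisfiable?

Constraints 1, 3, 4, 5, 10, and 14 confine each of w, y, x to the 2 values {3, 4}.
Constraint 8 requires all 3 of them to be distinct, but only 2 values are available — impossible by the pigeonhole principle.

Unsatisfiable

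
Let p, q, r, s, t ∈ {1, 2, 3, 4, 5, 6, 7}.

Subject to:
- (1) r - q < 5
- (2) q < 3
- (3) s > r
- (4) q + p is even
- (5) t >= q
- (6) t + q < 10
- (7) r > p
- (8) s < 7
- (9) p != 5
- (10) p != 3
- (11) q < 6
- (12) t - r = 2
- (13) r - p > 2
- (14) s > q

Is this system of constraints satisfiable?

One satisfying assignment is p = 1, q = 1, r = 4, s = 6, t = 6.
For the less obvious constraints — constraint 1: r - q = 3; constraint 6: t + q = 7 — and the others hold by inspection.

Satisfiable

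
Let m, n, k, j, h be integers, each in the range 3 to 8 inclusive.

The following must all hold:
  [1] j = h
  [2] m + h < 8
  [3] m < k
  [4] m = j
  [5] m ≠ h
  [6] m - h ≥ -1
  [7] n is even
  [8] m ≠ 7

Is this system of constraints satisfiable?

From constraints 1 and 4, m = j = h, so m = h. But constraint 5 says m ≠ h. Contradiction.

Unsatisfiable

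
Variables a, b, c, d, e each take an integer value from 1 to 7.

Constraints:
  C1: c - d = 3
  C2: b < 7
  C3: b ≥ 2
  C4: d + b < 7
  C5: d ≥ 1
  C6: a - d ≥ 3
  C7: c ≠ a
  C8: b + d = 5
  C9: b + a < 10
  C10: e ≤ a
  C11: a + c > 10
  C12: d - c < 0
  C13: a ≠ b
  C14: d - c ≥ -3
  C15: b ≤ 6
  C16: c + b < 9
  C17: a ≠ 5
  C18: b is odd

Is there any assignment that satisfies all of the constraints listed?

Satisfiable

Take a = 6, b = 3, c = 5, d = 2, e = 1. Then constraint 1: c - d = 3; constraint 4: d + b = 5; constraint 6: a - d = 4, and every other listed constraint is also met.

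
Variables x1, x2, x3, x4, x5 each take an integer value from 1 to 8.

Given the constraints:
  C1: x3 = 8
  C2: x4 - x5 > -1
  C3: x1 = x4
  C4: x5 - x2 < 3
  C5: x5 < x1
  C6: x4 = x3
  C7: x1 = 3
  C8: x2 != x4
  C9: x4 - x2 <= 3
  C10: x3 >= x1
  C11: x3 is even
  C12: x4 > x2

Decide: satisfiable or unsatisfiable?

Constraint 7 fixes x1 = 3 and constraint 1 fixes x3 = 8. Constraints 3 and 6 give x1 = x4 = x3, so x1 = x3. But 3 ≠ 8 — contradiction.

Unsatisfiable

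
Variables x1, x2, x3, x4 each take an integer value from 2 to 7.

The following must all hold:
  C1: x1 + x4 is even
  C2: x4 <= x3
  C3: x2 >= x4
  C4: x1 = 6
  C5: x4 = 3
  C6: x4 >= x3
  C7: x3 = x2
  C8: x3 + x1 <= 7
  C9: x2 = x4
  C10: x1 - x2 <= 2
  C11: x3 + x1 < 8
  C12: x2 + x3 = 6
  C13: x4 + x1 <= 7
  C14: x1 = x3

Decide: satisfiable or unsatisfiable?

Constraint 4 fixes x1 = 6 and constraint 5 fixes x4 = 3. Constraints 7, 9, and 14 give x1 = x3 = x2 = x4, so x1 = x4. But 6 ≠ 3 — contradiction.

Unsatisfiable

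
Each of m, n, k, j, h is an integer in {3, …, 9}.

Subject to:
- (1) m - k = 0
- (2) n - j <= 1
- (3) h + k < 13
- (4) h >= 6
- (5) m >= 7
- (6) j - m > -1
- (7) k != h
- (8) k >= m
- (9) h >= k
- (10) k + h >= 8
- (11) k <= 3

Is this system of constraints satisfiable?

From constraint 5: m ≥ 7. From constraints 8 and 11: m ≤ k and k ≤ 3, so m ≤ 3. But 3 < 7, so no value of m works.

Unsatisfiable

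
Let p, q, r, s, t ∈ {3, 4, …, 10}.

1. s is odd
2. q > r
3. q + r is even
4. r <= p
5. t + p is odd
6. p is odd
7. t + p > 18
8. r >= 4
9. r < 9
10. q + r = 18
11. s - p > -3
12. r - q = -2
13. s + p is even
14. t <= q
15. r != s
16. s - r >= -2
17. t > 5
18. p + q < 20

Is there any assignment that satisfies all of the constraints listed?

Setting (p, q, r, s, t) = (9, 10, 8, 9, 10) satisfies everything: constraint 7: t + p = 19; constraint 10: q + r = 18, and the others follow.

Satisfiable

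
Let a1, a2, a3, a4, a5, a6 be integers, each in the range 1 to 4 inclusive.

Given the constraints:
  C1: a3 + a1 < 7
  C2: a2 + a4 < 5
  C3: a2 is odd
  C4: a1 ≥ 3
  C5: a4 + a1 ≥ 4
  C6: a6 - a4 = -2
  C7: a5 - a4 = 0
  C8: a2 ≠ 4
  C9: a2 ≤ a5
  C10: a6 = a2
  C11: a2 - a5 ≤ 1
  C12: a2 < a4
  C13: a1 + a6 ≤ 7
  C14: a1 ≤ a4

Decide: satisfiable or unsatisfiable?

Take a1 = 3, a2 = 1, a3 = 3, a4 = 3, a5 = 3, a6 = 1. Then constraint 1: a3 + a1 = 6; constraint 2: a2 + a4 = 4; constraint 5: a4 + a1 = 6, and every other listed constraint is also met.

Satisfiable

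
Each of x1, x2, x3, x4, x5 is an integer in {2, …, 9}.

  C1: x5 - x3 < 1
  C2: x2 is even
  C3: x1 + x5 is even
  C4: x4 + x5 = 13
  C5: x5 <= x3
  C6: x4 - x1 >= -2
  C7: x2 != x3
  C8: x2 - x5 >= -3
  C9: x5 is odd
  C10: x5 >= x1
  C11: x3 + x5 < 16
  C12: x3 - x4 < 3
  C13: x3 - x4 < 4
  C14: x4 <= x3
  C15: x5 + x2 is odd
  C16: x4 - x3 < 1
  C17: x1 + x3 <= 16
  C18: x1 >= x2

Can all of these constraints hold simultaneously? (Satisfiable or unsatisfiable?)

The assignment x1 = 7, x2 = 4, x3 = 7, x4 = 6, x5 = 7 works:
  constraint 1 holds since x5 - x3 = 0.
  constraint 4 holds since x4 + x5 = 13.
The rest check out directly.

Satisfiable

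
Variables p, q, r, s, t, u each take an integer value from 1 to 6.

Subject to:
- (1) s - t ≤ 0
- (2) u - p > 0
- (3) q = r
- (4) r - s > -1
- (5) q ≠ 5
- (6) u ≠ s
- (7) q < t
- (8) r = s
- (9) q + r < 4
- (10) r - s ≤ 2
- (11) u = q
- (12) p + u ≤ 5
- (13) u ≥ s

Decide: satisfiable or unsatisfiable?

From constraints 3, 8, and 11, u = q = r = s, so u = s. But constraint 6 says u ≠ s. Contradiction.

Unsatisfiable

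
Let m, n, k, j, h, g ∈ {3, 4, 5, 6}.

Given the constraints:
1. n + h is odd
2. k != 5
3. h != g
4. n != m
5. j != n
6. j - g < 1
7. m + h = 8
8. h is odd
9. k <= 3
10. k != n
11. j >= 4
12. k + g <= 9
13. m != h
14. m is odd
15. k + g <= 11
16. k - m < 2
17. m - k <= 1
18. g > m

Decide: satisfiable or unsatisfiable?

Satisfiable

Take m = 3, n = 6, k = 3, j = 5, h = 5, g = 6. Then constraint 6: j - g = -1; constraint 7: m + h = 8; constraint 12: k + g = 9, and every other listed constraint is also met.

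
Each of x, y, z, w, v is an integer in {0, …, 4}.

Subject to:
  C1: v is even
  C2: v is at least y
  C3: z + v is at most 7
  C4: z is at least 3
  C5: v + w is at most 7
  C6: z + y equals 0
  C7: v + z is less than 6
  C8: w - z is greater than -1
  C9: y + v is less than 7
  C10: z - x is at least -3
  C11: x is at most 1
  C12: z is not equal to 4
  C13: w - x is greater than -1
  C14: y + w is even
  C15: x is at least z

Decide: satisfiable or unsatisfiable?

From constraint 4: z ≥ 3. From constraints 11 and 15: z ≤ x and x ≤ 1, so z ≤ 1. But 1 < 3, so no value of z works.

Unsatisfiable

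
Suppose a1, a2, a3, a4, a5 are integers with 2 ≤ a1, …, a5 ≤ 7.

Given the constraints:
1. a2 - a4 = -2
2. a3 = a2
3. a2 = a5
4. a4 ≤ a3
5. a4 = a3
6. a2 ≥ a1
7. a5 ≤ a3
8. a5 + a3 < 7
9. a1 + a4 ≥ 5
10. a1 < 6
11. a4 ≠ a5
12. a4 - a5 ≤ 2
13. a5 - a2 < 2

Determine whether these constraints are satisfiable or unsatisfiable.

Unsatisfiable

From constraints 2, 3, and 5, a4 = a3 = a2 = a5, so a4 = a5. But constraint 11 says a4 ≠ a5. Contradiction.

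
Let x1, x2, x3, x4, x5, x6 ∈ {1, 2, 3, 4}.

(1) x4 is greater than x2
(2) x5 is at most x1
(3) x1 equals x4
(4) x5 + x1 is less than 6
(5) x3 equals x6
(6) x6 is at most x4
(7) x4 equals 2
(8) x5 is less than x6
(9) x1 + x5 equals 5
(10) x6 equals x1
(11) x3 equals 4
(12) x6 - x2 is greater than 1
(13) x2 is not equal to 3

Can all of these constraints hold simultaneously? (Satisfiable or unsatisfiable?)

Constraint 11 fixes x3 = 4 and constraint 7 fixes x4 = 2. Constraints 3, 5, and 10 give x3 = x6 = x1 = x4, so x3 = x4. But 4 ≠ 2 — contradiction.

Unsatisfiable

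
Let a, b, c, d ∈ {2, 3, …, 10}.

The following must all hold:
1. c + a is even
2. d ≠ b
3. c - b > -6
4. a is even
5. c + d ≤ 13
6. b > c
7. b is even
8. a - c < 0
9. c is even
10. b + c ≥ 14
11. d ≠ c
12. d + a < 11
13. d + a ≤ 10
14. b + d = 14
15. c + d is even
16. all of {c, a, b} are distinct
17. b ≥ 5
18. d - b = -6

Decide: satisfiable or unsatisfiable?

One satisfying assignment is a = 4, b = 10, c = 6, d = 4.
For the less obvious constraints — constraint 3: c - b = -4; constraint 5: c + d = 10 — and the others hold by inspection.

Satisfiable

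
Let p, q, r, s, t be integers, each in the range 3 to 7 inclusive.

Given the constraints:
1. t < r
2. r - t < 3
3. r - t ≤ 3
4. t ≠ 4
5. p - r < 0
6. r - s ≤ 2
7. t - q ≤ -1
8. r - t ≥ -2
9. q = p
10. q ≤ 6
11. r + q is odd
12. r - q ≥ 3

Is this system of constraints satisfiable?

Unsatisfiable

Constraints 3, 7, and 12 give t − r ≥ -3, r − q ≥ 3, q − t ≥ 1.
Adding all 3 inequalities: the left sides telescope to 0, and the right sides sum to (-3) + 3 + 1 = 1. So 0 ≥ 1, which is false.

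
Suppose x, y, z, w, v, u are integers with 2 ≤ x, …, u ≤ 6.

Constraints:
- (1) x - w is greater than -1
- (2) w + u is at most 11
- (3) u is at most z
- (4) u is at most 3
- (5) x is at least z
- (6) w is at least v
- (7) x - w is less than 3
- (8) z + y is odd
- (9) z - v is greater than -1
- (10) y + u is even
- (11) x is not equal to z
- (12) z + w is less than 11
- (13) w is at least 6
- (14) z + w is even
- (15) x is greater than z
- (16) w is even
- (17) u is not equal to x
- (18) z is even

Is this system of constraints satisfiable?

Take x = 6, y = 3, z = 4, w = 6, v = 2, u = 3. Then constraint 1: x - w = 0; constraint 2: w + u = 9; constraint 7: x - w = 0, and every other listed constraint is also met.

Satisfiable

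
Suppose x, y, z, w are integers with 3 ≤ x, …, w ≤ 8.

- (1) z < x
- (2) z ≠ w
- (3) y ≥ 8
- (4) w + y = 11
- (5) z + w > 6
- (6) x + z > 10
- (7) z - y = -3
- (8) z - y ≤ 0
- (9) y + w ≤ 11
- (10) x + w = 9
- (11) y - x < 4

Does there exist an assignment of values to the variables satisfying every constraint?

Satisfiable

Take x = 6, y = 8, z = 5, w = 3. Then constraint 4: w + y = 11; constraint 5: z + w = 8, and every other listed constraint is also met.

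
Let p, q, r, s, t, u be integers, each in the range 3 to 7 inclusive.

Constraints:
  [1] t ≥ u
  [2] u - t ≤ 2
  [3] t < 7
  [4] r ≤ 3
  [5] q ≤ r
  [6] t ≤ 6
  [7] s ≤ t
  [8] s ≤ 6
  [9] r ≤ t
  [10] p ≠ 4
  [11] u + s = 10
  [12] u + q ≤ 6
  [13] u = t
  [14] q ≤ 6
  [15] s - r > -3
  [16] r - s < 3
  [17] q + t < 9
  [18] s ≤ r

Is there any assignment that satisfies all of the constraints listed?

Unsatisfiable

From constraints 1 and 6: u ≤ t ≤ 6. From constraints 4 and 18: s ≤ r ≤ 3. Hence u + s ≤ 9. But constraint 11 requires u + s = 10, and 10 > 9. Contradiction.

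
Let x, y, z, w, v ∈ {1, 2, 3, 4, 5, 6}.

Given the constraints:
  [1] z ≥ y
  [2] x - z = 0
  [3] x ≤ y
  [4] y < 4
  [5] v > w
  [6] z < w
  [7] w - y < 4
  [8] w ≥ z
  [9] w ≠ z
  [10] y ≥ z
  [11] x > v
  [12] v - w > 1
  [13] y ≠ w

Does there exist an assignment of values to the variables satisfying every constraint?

Constraints 1, 3, 5, 6, and 11 give x ≤ y, y ≤ z, z < w, w < v, v < x. Chaining: x ≤ y ≤ z < w < v < x, which forces x < x — impossible.

Unsatisfiable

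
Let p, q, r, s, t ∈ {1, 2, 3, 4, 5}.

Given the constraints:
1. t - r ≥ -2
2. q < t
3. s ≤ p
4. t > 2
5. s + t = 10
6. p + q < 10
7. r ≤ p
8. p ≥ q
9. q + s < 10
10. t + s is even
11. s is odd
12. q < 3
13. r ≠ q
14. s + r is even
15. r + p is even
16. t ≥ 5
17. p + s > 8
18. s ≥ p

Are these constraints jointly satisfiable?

Satisfiable

One satisfying assignment is p = 5, q = 2, r = 5, s = 5, t = 5.
For the less obvious constraints — constraint 1: t - r = 0; constraint 5: s + t = 10 — and the others hold by inspection.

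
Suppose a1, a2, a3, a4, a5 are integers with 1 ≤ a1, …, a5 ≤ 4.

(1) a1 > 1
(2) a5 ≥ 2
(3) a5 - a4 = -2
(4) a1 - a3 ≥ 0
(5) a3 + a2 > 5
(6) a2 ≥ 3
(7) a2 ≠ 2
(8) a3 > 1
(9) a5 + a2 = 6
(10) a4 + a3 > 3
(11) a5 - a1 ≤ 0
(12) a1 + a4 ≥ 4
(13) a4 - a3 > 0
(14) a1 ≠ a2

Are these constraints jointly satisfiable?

Satisfiable

Take a1 = 2, a2 = 4, a3 = 2, a4 = 4, a5 = 2. Then constraint 3: a5 - a4 = -2; constraint 4: a1 - a3 = 0, and every other listed constraint is also met.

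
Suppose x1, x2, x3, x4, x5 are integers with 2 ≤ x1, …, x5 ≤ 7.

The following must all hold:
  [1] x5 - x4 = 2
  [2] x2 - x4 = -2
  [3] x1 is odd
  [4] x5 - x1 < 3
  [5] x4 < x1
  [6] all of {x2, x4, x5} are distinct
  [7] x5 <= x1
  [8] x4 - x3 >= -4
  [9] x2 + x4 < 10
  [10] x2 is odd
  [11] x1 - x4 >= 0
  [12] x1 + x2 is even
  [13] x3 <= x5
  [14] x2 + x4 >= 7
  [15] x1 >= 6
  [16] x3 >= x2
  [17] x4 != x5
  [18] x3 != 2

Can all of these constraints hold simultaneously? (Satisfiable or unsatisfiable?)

Satisfiable

Try x1 = 7, x2 = 3, x3 = 7, x4 = 5, x5 = 7.
Check constraint 1: x5 - x4 = 2; constraint 2: x2 - x4 = -2; constraint 4: x5 - x1 = 0. The remaining constraints are straightforward to verify.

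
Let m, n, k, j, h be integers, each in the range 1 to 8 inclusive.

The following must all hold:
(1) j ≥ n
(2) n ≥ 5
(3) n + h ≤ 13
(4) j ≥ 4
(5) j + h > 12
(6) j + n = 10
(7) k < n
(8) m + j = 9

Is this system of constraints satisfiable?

Satisfiable

Setting (m, n, k, j, h) = (4, 5, 1, 5, 8) satisfies everything: constraint 3: n + h = 13; constraint 5: j + h = 13; constraint 6: j + n = 10, and the others follow.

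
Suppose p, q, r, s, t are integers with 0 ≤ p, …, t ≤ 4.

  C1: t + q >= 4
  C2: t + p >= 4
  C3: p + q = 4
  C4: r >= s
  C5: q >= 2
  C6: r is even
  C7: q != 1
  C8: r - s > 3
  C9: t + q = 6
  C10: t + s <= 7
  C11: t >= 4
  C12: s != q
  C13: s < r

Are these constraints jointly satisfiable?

Try p = 2, q = 2, r = 4, s = 0, t = 4.
Check constraint 1: t + q = 6; constraint 2: t + p = 6. The remaining constraints are straightforward to verify.

Satisfiable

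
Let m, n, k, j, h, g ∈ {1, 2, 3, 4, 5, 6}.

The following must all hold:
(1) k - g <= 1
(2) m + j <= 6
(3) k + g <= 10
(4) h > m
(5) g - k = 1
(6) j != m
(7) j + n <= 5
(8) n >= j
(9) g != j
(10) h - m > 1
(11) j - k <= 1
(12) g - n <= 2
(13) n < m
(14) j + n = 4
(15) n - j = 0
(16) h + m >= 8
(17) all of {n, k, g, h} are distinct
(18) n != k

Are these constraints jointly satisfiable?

Satisfiable

One satisfying assignment is m = 4, n = 2, k = 3, j = 2, h = 6, g = 4.
For the less obvious constraints — constraint 1: k - g = -1; constraint 2: m + j = 6 — and the others hold by inspection.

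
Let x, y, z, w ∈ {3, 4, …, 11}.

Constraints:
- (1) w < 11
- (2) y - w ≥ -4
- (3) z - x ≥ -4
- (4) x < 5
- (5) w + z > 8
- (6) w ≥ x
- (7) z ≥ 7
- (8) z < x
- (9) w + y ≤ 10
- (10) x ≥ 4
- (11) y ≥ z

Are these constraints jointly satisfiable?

From constraints 6 and 10: w ≥ x ≥ 4. From constraints 7 and 11: y ≥ z ≥ 7. Hence w + y ≥ 11. But constraint 9 requires w + y ≤ 10, and 10 < 11. Contradiction.

Unsatisfiable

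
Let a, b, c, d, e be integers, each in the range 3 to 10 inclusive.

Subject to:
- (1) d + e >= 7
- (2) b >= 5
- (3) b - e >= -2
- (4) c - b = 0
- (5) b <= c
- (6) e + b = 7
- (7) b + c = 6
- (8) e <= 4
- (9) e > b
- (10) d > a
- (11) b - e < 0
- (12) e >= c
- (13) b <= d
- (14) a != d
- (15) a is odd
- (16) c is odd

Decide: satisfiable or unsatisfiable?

From constraints 2 and 5: c ≥ b and b ≥ 5, so c ≥ 5. From constraints 8 and 12: c ≤ e and e ≤ 4, so c ≤ 4. But 4 < 5, so no value of c works.

Unsatisfiable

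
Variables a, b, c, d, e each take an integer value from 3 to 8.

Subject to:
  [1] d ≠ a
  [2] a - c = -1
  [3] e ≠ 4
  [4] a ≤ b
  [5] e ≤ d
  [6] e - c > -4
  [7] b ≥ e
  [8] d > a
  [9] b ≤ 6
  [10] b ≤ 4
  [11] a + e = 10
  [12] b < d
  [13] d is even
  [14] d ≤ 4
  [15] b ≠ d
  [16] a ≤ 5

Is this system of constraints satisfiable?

Unsatisfiable

From constraint 16: a ≤ 5. From constraints 7 and 10: e ≤ b ≤ 4. Hence a + e ≤ 9. But constraint 11 requires a + e = 10, and 10 > 9. Contradiction.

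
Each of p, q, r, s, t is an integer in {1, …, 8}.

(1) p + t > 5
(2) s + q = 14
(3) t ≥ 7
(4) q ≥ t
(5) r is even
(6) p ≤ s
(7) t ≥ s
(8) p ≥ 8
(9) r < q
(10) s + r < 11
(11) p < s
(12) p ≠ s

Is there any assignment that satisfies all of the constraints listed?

Unsatisfiable

From constraints 6 and 8: s ≥ p ≥ 8. From constraints 3 and 4: q ≥ t ≥ 7. Hence s + q ≥ 15. But constraint 2 requires s + q = 14, and 14 < 15. Contradiction.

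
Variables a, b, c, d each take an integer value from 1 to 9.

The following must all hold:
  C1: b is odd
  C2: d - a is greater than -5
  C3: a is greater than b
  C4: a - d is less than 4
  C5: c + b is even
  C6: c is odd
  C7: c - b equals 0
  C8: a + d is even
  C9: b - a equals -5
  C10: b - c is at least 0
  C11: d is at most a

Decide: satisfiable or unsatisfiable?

Setting (a, b, c, d) = (6, 1, 1, 4) satisfies everything: constraint 2: d - a = -2; constraint 4: a - d = 2, and the others follow.

Satisfiable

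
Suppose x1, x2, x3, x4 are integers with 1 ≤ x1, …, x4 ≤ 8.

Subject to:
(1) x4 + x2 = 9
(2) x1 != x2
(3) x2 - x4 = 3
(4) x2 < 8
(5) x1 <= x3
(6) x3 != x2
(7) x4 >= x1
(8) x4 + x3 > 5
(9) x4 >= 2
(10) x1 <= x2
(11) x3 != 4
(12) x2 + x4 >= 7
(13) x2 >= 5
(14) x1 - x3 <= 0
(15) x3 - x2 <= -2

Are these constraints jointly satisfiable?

The assignment x1 = 1, x2 = 6, x3 = 3, x4 = 3 works:
  constraint 1 holds since x4 + x2 = 9.
  constraint 3 holds since x2 - x4 = 3.
  constraint 8 holds since x4 + x3 = 6.
The rest check out directly.

Satisfiable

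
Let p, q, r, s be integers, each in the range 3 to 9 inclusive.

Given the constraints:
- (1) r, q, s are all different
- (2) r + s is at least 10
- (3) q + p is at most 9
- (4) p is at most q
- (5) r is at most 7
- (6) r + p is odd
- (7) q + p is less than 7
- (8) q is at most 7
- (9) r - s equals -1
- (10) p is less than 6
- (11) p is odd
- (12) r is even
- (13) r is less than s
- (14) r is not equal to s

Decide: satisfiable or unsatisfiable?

Satisfiable

The assignment p = 3, q = 3, r = 6, s = 7 works:
  constraint 2 holds since r + s = 13.
  constraint 3 holds since q + p = 6.
  constraint 7 holds since q + p = 6.
The rest check out directly.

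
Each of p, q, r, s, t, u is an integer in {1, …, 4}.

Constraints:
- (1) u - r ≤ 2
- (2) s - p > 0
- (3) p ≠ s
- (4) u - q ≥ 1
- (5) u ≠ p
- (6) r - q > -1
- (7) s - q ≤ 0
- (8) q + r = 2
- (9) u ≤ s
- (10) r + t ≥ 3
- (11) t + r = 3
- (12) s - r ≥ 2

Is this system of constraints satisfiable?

Constraints 1, 4, 7, and 12 give u − q ≥ 1, q − s ≥ 0, s − r ≥ 2, r − u ≥ -2.
Adding all 4 inequalities: the left sides telescope to 0, and the right sides sum to 1 + 0 + 2 + (-2) = 1. So 0 ≥ 1, which is false.

Unsatisfiable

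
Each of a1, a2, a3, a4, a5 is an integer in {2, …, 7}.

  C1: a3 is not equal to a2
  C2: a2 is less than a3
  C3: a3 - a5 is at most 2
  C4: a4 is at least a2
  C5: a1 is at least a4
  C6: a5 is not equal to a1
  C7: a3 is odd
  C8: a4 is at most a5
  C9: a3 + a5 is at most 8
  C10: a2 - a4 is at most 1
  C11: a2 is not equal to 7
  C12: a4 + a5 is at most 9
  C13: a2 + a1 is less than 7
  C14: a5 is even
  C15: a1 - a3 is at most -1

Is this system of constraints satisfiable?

Satisfiable

Take a1 = 2, a2 = 2, a3 = 3, a4 = 2, a5 = 4. Then constraint 3: a3 - a5 = -1; constraint 9: a3 + a5 = 7; constraint 10: a2 - a4 = 0, and every other listed constraint is also met.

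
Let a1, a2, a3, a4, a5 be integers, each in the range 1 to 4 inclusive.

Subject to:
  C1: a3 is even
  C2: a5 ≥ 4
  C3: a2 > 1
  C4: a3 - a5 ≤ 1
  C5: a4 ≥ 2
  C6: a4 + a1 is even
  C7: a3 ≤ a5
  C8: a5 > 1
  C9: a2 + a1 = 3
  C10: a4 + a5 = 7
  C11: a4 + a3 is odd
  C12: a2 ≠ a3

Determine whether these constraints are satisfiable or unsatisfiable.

The assignment a1 = 1, a2 = 2, a3 = 4, a4 = 3, a5 = 4 works:
  constraint 4 holds since a3 - a5 = 0.
  constraint 9 holds since a2 + a1 = 3.
The rest check out directly.

Satisfiable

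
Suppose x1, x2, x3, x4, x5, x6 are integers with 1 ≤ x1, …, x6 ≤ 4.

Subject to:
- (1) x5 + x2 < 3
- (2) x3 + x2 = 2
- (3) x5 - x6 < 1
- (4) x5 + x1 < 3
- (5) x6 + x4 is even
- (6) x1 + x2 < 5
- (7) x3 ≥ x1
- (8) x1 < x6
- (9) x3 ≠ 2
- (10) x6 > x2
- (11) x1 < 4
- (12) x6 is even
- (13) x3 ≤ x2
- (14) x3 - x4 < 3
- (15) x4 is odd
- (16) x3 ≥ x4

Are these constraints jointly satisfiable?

Unsatisfiable

Constraint 12 makes x6 even and constraint 15 makes x4 odd, so x6 + x4 must be odd. Constraint 5 says x6 + x4 is even — contradiction.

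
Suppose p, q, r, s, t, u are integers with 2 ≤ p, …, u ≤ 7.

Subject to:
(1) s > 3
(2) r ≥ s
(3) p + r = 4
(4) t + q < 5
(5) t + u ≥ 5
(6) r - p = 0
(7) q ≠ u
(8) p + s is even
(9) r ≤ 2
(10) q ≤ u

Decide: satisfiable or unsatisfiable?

From constraint 1: s ≥ 4. From constraints 2 and 9: s ≤ r and r ≤ 2, so s ≤ 2. But 2 < 4, so no value of s works.

Unsatisfiable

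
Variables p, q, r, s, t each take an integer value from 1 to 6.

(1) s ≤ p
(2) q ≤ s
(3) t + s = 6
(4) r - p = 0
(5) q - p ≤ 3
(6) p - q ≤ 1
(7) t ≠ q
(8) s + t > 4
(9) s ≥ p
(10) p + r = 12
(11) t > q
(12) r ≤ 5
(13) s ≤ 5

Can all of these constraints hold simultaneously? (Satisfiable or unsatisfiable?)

From constraints 9 and 13: p ≤ s ≤ 5. From constraint 12: r ≤ 5. Hence p + r ≤ 10. But constraint 10 requires p + r = 12, and 12 > 10. Contradiction.

Unsatisfiable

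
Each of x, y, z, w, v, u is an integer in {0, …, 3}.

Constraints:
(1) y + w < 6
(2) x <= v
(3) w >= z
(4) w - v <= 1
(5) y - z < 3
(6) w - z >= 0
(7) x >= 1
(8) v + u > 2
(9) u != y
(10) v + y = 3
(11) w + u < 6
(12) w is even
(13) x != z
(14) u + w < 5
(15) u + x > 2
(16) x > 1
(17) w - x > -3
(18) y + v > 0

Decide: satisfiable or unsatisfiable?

Satisfiable

Take x = 2, y = 1, z = 0, w = 2, v = 2, u = 2. Then constraint 1: y + w = 3; constraint 4: w - v = 0; constraint 5: y - z = 1, and every other listed constraint is also met.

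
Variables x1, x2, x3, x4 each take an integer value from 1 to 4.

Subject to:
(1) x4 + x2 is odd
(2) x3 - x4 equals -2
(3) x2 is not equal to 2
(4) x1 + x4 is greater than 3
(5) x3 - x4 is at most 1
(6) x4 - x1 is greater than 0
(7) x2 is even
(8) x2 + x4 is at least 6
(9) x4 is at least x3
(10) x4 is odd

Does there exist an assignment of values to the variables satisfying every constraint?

Satisfiable

Setting (x1, x2, x3, x4) = (2, 4, 1, 3) satisfies everything: constraint 2: x3 - x4 = -2; constraint 4: x1 + x4 = 5, and the others follow.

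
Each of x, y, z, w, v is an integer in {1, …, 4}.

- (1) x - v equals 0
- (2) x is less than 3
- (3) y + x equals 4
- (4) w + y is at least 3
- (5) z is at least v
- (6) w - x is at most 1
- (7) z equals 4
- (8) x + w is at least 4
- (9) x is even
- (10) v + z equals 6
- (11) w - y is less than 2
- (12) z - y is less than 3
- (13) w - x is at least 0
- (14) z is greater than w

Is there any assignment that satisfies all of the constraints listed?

Satisfiable

The assignment x = 2, y = 2, z = 4, w = 2, v = 2 works:
  constraint 1 holds since x - v = 0.
  constraint 3 holds since y + x = 4.
The rest check out directly.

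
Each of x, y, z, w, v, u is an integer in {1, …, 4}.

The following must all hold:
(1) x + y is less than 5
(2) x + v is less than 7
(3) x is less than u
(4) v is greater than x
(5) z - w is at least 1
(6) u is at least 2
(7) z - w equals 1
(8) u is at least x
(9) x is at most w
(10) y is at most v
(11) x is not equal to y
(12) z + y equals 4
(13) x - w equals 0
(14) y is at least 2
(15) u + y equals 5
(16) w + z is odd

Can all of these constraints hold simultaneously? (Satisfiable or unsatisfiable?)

Satisfiable

The assignment x = 1, y = 2, z = 2, w = 1, v = 4, u = 3 works:
  constraint 1 holds since x + y = 3.
  constraint 2 holds since x + v = 5.
The rest check out directly.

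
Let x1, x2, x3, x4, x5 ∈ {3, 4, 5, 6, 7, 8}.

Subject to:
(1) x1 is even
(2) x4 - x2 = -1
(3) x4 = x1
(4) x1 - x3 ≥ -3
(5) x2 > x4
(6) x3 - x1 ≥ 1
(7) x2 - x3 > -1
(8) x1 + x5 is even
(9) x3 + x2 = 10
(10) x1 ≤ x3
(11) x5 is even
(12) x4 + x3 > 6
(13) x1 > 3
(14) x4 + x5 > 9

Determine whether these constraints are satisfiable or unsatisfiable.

Satisfiable

The assignment x1 = 4, x2 = 5, x3 = 5, x4 = 4, x5 = 8 works:
  constraint 2 holds since x4 - x2 = -1.
  constraint 4 holds since x1 - x3 = -1.
The rest check out directly.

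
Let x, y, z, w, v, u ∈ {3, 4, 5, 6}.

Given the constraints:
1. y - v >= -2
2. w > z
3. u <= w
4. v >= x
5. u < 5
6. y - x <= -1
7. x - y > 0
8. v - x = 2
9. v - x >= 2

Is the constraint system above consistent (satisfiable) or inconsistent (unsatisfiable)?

Constraints 1, 6, and 9 give x − y ≥ 1, y − v ≥ -2, v − x ≥ 2.
Adding all 3 inequalities: the left sides telescope to 0, and the right sides sum to 1 + (-2) + 2 = 1. So 0 ≥ 1, which is false.

Unsatisfiable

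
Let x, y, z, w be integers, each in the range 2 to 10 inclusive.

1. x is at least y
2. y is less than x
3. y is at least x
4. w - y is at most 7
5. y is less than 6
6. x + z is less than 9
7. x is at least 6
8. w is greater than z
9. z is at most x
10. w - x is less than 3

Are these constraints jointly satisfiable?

Unsatisfiable

From constraints 3 and 7: y ≥ x and x ≥ 6, so y ≥ 6. From constraint 5: y ≤ 5. But 5 < 6, so no value of y works.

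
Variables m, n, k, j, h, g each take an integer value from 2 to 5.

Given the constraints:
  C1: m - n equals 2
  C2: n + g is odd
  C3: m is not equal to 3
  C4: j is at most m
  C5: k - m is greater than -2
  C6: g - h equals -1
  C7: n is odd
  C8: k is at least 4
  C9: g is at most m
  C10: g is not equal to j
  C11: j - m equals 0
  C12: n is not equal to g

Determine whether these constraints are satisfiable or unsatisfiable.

Satisfiable

Take m = 5, n = 3, k = 5, j = 5, h = 3, g = 2. Then constraint 1: m - n = 2; constraint 5: k - m = 0; constraint 6: g - h = -1, and every other listed constraint is also met.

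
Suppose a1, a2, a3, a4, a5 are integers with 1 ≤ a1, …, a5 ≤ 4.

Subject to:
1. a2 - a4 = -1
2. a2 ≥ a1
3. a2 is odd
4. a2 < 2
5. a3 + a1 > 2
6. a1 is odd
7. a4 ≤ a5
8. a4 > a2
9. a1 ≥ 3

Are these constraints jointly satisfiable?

Unsatisfiable

From constraints 2 and 9: a2 ≥ a1 and a1 ≥ 3, so a2 ≥ 3. From constraint 4: a2 ≤ 1. But 1 < 3, so no value of a2 works.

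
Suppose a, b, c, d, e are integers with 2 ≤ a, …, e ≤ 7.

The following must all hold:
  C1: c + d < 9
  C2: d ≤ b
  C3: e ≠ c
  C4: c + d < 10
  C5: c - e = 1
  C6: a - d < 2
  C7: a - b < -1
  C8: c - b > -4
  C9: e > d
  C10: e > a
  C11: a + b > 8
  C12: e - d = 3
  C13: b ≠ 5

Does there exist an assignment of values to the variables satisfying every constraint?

The assignment a = 3, b = 7, c = 6, d = 2, e = 5 works:
  constraint 1 holds since c + d = 8.
  constraint 4 holds since c + d = 8.
  constraint 5 holds since c - e = 1.
The rest check out directly.

Satisfiable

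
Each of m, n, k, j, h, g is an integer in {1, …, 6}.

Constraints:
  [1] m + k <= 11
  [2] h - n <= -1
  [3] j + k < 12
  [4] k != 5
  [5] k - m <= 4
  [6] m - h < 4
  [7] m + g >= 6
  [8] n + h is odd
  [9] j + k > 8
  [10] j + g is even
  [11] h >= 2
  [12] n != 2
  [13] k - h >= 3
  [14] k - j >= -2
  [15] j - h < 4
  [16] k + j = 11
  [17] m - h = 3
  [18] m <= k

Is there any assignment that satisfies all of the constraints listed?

Satisfiable

The assignment m = 5, n = 3, k = 6, j = 5, h = 2, g = 1 works:
  constraint 1 holds since m + k = 11.
  constraint 2 holds since h - n = -1.
  constraint 3 holds since j + k = 11.
The rest check out directly.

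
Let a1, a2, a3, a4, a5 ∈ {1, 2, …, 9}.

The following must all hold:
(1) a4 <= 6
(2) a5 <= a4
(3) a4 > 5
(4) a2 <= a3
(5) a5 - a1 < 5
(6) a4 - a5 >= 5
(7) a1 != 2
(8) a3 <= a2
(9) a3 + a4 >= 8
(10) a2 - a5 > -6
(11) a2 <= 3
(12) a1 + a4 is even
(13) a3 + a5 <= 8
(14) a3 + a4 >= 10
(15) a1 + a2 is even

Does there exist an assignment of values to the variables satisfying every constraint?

From constraints 8 and 11: a3 ≤ a2 ≤ 3. From constraint 1: a4 ≤ 6. Hence a3 + a4 ≤ 9. But constraint 14 requires a3 + a4 ≥ 10, and 10 > 9. Contradiction.

Unsatisfiable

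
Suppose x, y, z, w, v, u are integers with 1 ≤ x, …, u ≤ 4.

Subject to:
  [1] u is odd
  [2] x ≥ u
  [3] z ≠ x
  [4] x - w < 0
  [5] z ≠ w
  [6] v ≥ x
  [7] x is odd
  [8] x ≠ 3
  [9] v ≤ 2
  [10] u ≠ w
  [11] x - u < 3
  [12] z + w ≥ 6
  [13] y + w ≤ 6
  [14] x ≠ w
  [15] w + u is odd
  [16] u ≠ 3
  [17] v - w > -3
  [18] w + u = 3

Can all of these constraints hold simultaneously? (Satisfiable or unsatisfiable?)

Satisfiable

Setting (x, y, z, w, v, u) = (1, 3, 4, 2, 1, 1) satisfies everything: constraint 4: x - w = -1; constraint 11: x - u = 0, and the others follow.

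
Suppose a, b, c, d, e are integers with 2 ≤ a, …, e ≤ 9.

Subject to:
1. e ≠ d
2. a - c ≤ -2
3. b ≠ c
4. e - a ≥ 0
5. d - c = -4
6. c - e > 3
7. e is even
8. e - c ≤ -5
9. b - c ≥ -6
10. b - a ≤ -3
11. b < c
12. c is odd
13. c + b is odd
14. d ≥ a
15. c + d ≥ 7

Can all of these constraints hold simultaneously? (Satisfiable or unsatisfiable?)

Constraints 4, 8, 9, and 10 give e − a ≥ 0, a − b ≥ 3, b − c ≥ -6, c − e ≥ 5.
Adding all 4 inequalities: the left sides telescope to 0, and the right sides sum to 0 + 3 + (-6) + 5 = 2. So 0 ≥ 2, which is false.

Unsatisfiable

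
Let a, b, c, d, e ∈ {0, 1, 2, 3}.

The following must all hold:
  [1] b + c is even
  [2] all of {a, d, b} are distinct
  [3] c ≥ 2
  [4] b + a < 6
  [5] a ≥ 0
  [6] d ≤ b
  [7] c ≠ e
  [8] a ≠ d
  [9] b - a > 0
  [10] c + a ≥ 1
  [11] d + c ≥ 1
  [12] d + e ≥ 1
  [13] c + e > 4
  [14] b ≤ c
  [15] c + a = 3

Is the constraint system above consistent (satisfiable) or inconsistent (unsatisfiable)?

Satisfiable

Take a = 0, b = 3, c = 3, d = 1, e = 2. Then constraint 4: b + a = 3; constraint 9: b - a = 3; constraint 10: c + a = 3, and every other listed constraint is also met.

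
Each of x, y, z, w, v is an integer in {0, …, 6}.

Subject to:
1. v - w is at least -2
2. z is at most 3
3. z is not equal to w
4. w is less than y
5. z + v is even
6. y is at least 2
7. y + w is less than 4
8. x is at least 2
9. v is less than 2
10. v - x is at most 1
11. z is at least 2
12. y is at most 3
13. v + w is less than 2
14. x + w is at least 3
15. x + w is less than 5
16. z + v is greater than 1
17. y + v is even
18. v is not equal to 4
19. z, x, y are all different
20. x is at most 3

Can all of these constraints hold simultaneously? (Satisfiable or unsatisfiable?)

Unsatisfiable

Constraints 2, 6, 8, 11, 12, and 20 confine each of z, x, y to the 2 values {2, 3}.
Constraint 19 requires all 3 of them to be distinct, but only 2 values are available — impossible by the pigeonhole principle.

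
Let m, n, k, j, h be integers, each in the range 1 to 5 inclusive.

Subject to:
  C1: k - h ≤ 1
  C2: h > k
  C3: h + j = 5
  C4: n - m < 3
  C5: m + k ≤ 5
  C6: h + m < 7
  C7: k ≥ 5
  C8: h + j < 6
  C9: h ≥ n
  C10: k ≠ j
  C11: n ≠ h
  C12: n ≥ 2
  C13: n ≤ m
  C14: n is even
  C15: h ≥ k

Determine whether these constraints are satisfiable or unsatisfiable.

From constraints 12 and 13: m ≥ n ≥ 2. From constraint 7: k ≥ 5. Hence m + k ≥ 7. But constraint 5 requires m + k ≤ 5, and 5 < 7. Contradiction.

Unsatisfiable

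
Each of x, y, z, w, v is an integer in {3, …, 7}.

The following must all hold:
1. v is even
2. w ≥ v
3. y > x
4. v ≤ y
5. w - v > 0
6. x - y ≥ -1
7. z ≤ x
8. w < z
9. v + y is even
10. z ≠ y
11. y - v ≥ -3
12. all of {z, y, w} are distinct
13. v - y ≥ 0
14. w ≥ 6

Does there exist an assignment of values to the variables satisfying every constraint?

Unsatisfiable

Constraints 3, 5, 7, 8, and 13 give v < w, w < z, z ≤ x, x < y, y ≤ v. Chaining: v < w < z ≤ x < y ≤ v, which forces v < v — impossible.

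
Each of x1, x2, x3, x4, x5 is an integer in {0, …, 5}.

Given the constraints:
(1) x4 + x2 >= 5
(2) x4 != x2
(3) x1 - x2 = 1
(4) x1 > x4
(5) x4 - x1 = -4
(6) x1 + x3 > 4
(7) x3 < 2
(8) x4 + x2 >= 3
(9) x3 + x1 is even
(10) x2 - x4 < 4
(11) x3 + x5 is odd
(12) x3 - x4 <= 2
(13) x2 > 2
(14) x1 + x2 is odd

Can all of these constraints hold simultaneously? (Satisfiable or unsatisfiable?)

Satisfiable

The assignment x1 = 5, x2 = 4, x3 = 1, x4 = 1, x5 = 4 works:
  constraint 1 holds since x4 + x2 = 5.
  constraint 3 holds since x1 - x2 = 1.
The rest check out directly.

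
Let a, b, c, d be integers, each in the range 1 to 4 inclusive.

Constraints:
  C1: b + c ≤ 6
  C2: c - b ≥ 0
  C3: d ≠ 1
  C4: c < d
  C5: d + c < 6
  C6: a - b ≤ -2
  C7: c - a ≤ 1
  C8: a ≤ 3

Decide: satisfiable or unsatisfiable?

Constraints 2, 6, and 7 give a − c ≥ -1, c − b ≥ 0, b − a ≥ 2.
Adding all 3 inequalities: the left sides telescope to 0, and the right sides sum to (-1) + 0 + 2 = 1. So 0 ≥ 1, which is false.

Unsatisfiable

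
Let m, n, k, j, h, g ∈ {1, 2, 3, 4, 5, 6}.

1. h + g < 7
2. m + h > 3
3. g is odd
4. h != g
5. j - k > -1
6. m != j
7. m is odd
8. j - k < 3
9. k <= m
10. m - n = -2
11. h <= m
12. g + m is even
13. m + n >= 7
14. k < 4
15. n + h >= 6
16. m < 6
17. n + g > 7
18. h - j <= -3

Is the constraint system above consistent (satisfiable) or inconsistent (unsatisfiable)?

Satisfiable

Try m = 3, n = 5, k = 3, j = 4, h = 1, g = 3.
Check constraint 1: h + g = 4; constraint 2: m + h = 4; constraint 5: j - k = 1. The remaining constraints are straightforward to verify.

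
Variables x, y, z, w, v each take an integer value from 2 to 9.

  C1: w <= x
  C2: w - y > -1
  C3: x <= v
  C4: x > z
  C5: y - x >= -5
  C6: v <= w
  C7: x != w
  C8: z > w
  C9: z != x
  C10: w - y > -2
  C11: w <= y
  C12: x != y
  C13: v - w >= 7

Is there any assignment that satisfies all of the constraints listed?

Unsatisfiable

Constraints 3, 4, 6, and 8 give w < z, z < x, x ≤ v, v ≤ w. Chaining: w < z < x ≤ v ≤ w, which forces w < w — impossible.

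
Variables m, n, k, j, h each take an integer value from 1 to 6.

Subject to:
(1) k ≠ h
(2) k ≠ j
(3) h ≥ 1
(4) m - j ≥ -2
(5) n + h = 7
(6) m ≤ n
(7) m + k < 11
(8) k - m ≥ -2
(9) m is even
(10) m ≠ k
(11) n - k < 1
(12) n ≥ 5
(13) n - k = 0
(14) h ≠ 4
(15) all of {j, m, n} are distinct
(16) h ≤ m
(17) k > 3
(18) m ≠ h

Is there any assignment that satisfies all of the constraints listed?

Take m = 4, n = 5, k = 5, j = 6, h = 2. Then constraint 4: m - j = -2; constraint 5: n + h = 7; constraint 7: m + k = 9, and every other listed constraint is also met.

Satisfiable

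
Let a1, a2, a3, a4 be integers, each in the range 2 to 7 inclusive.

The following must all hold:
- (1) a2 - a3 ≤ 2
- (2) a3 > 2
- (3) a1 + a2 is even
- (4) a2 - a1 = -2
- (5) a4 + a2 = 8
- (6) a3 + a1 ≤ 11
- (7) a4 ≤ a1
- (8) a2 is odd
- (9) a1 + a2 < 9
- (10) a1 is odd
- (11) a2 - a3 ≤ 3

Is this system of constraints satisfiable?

The assignment a1 = 5, a2 = 3, a3 = 3, a4 = 5 works:
  constraint 1 holds since a2 - a3 = 0.
  constraint 4 holds since a2 - a1 = -2.
The rest check out directly.

Satisfiable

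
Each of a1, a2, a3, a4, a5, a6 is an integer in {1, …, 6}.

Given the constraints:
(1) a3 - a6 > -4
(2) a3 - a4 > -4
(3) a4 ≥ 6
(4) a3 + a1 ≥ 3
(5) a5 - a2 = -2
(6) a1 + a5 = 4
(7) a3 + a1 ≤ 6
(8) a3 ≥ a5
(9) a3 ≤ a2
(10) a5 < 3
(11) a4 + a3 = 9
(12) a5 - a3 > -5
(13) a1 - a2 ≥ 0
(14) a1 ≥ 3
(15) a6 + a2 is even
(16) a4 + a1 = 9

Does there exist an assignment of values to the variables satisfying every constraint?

Satisfiable

One satisfying assignment is a1 = 3, a2 = 3, a3 = 3, a4 = 6, a5 = 1, a6 = 5.
For the less obvious constraints — constraint 1: a3 - a6 = -2; constraint 2: a3 - a4 = -3; constraint 4: a3 + a1 = 6 — and the others hold by inspection.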